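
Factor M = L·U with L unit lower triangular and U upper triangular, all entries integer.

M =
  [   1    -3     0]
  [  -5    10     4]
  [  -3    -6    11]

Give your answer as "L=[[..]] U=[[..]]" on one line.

  R1 -= -5·R0 → [0,-5,4]
  R2 -= -3·R0 → [0,-15,11]
  R2 -= 3·R1 → [0,0,-1]

L=[[1,0,0],[-5,1,0],[-3,3,1]] U=[[1,-3,0],[0,-5,4],[0,0,-1]]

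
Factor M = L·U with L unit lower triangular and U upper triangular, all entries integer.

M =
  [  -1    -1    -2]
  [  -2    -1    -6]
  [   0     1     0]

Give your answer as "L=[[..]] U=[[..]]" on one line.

L=[[1,0,0],[2,1,0],[0,1,1]] U=[[-1,-1,-2],[0,1,-2],[0,0,2]]

  row1 -= 2·row0 → [0,1,-2]
  row2 -= 0·row0 → [0,1,0]
  row2 -= 1·row1 → [0,0,2]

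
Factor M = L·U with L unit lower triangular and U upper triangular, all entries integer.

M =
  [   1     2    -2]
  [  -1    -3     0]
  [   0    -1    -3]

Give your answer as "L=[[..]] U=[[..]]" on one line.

L=[[1,0,0],[-1,1,0],[0,1,1]] U=[[1,2,-2],[0,-1,-2],[0,0,-1]]

  row1 -= -1·row0 → [0,-1,-2]
  row2 -= 0·row0 → [0,-1,-3]
  row2 -= 1·row1 → [0,0,-1]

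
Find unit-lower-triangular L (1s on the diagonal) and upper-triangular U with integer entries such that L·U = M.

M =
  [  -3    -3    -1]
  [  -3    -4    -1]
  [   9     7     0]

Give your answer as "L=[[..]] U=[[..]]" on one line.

  row1 -= 1·row0 → [0,-1,0]
  row2 -= -3·row0 → [0,-2,-3]
  row2 -= 2·row1 → [0,0,-3]

L=[[1,0,0],[1,1,0],[-3,2,1]] U=[[-3,-3,-1],[0,-1,0],[0,0,-3]]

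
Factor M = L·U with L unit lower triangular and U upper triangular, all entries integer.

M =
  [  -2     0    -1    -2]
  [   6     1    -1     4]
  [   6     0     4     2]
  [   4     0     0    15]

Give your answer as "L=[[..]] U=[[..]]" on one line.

L=[[1,0,0,0],[-3,1,0,0],[-3,0,1,0],[-2,0,-2,1]] U=[[-2,0,-1,-2],[0,1,-4,-2],[0,0,1,-4],[0,0,0,3]]

  R1 -= -3·R0 → [0,1,-4,-2]
  R2 -= -3·R0 → [0,0,1,-4]
  R3 -= -2·R0 → [0,0,-2,11]
  R2 -= 0·R1 → [0,0,1,-4]
  R3 -= 0·R1 → [0,0,-2,11]
  R3 -= -2·R2 → [0,0,0,3]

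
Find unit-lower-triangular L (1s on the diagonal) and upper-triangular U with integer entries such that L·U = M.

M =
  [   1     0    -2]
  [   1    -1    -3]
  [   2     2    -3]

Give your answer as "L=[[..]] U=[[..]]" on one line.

L=[[1,0,0],[1,1,0],[2,-2,1]] U=[[1,0,-2],[0,-1,-1],[0,0,-1]]

  row1 -= 1·row0 → [0,-1,-1]
  row2 -= 2·row0 → [0,2,1]
  row2 -= -2·row1 → [0,0,-1]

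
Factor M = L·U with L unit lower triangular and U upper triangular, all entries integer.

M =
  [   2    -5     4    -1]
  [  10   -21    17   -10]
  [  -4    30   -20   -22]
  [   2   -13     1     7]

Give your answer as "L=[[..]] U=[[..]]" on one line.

  R1 -= 5·R0 → [0,4,-3,-5]
  R2 -= -2·R0 → [0,20,-12,-24]
  R3 -= 1·R0 → [0,-8,-3,8]
  R2 -= 5·R1 → [0,0,3,1]
  R3 -= -2·R1 → [0,0,-9,-2]
  R3 -= -3·R2 → [0,0,0,1]

L=[[1,0,0,0],[5,1,0,0],[-2,5,1,0],[1,-2,-3,1]] U=[[2,-5,4,-1],[0,4,-3,-5],[0,0,3,1],[0,0,0,1]]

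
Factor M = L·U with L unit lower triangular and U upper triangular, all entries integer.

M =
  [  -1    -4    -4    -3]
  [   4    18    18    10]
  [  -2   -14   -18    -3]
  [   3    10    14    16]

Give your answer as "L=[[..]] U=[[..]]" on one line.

  row1 -= -4·row0 → [0,2,2,-2]
  row2 -= 2·row0 → [0,-6,-10,3]
  row3 -= -3·row0 → [0,-2,2,7]
  row2 -= -3·row1 → [0,0,-4,-3]
  row3 -= -1·row1 → [0,0,4,5]
  row3 -= -1·row2 → [0,0,0,2]

L=[[1,0,0,0],[-4,1,0,0],[2,-3,1,0],[-3,-1,-1,1]] U=[[-1,-4,-4,-3],[0,2,2,-2],[0,0,-4,-3],[0,0,0,2]]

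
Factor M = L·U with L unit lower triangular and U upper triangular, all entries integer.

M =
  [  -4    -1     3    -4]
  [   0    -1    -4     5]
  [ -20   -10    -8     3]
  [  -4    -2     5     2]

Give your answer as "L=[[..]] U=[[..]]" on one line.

  r1 -= 0·r0 → [0,-1,-4,5]
  r2 -= 5·r0 → [0,-5,-23,23]
  r3 -= 1·r0 → [0,-1,2,6]
  r2 -= 5·r1 → [0,0,-3,-2]
  r3 -= 1·r1 → [0,0,6,1]
  r3 -= -2·r2 → [0,0,0,-3]

L=[[1,0,0,0],[0,1,0,0],[5,5,1,0],[1,1,-2,1]] U=[[-4,-1,3,-4],[0,-1,-4,5],[0,0,-3,-2],[0,0,0,-3]]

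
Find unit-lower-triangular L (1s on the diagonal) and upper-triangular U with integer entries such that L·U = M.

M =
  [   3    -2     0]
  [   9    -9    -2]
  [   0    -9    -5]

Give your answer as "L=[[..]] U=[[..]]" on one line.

  row1 -= 3·row0 → [0,-3,-2]
  row2 -= 0·row0 → [0,-9,-5]
  row2 -= 3·row1 → [0,0,1]

L=[[1,0,0],[3,1,0],[0,3,1]] U=[[3,-2,0],[0,-3,-2],[0,0,1]]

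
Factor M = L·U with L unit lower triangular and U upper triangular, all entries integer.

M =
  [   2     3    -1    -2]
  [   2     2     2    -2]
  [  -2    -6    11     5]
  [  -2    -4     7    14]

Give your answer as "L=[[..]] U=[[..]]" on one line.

L=[[1,0,0,0],[1,1,0,0],[-1,3,1,0],[-1,1,3,1]] U=[[2,3,-1,-2],[0,-1,3,0],[0,0,1,3],[0,0,0,3]]

  r1 -= 1·r0 → [0,-1,3,0]
  r2 -= -1·r0 → [0,-3,10,3]
  r3 -= -1·r0 → [0,-1,6,12]
  r2 -= 3·r1 → [0,0,1,3]
  r3 -= 1·r1 → [0,0,3,12]
  r3 -= 3·r2 → [0,0,0,3]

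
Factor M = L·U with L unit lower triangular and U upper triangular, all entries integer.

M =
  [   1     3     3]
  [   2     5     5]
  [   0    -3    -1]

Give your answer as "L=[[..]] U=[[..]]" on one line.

L=[[1,0,0],[2,1,0],[0,3,1]] U=[[1,3,3],[0,-1,-1],[0,0,2]]

  row1 -= 2·row0 → [0,-1,-1]
  row2 -= 0·row0 → [0,-3,-1]
  row2 -= 3·row1 → [0,0,2]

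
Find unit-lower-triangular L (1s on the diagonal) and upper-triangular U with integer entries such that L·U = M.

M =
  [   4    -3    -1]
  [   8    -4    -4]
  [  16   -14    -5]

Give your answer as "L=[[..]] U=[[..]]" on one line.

L=[[1,0,0],[2,1,0],[4,-1,1]] U=[[4,-3,-1],[0,2,-2],[0,0,-3]]

  row1 -= 2·row0 → [0,2,-2]
  row2 -= 4·row0 → [0,-2,-1]
  row2 -= -1·row1 → [0,0,-3]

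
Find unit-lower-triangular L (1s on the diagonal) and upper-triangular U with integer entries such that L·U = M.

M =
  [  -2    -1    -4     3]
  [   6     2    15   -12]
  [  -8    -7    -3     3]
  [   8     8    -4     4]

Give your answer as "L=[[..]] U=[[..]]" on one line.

  row1 -= -3·row0 → [0,-1,3,-3]
  row2 -= 4·row0 → [0,-3,13,-9]
  row3 -= -4·row0 → [0,4,-20,16]
  row2 -= 3·row1 → [0,0,4,0]
  row3 -= -4·row1 → [0,0,-8,4]
  row3 -= -2·row2 → [0,0,0,4]

L=[[1,0,0,0],[-3,1,0,0],[4,3,1,0],[-4,-4,-2,1]] U=[[-2,-1,-4,3],[0,-1,3,-3],[0,0,4,0],[0,0,0,4]]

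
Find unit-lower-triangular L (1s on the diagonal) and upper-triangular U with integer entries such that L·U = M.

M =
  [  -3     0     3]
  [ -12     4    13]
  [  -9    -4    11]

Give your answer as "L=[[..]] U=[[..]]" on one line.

L=[[1,0,0],[4,1,0],[3,-1,1]] U=[[-3,0,3],[0,4,1],[0,0,3]]

  row1 -= 4·row0 → [0,4,1]
  row2 -= 3·row0 → [0,-4,2]
  row2 -= -1·row1 → [0,0,3]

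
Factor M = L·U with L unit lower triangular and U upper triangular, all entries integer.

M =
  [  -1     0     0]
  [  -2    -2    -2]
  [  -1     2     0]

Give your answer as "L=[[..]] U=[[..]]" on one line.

  row1 -= 2·row0 → [0,-2,-2]
  row2 -= 1·row0 → [0,2,0]
  row2 -= -1·row1 → [0,0,-2]

L=[[1,0,0],[2,1,0],[1,-1,1]] U=[[-1,0,0],[0,-2,-2],[0,0,-2]]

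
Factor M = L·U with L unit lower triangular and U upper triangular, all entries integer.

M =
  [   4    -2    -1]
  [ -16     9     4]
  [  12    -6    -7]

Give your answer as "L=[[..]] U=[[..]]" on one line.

  R1 -= -4·R0 → [0,1,0]
  R2 -= 3·R0 → [0,0,-4]
  R2 -= 0·R1 → [0,0,-4]

L=[[1,0,0],[-4,1,0],[3,0,1]] U=[[4,-2,-1],[0,1,0],[0,0,-4]]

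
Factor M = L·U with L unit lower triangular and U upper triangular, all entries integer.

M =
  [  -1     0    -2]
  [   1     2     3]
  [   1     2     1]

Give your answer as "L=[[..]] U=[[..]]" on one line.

  row1 -= -1·row0 → [0,2,1]
  row2 -= -1·row0 → [0,2,-1]
  row2 -= 1·row1 → [0,0,-2]

L=[[1,0,0],[-1,1,0],[-1,1,1]] U=[[-1,0,-2],[0,2,1],[0,0,-2]]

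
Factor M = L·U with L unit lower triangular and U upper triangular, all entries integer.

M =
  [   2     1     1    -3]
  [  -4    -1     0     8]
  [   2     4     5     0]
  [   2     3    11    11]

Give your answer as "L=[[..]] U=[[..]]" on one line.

L=[[1,0,0,0],[-2,1,0,0],[1,3,1,0],[1,2,-3,1]] U=[[2,1,1,-3],[0,1,2,2],[0,0,-2,-3],[0,0,0,1]]

  row1 -= -2·row0 → [0,1,2,2]
  row2 -= 1·row0 → [0,3,4,3]
  row3 -= 1·row0 → [0,2,10,14]
  row2 -= 3·row1 → [0,0,-2,-3]
  row3 -= 2·row1 → [0,0,6,10]
  row3 -= -3·row2 → [0,0,0,1]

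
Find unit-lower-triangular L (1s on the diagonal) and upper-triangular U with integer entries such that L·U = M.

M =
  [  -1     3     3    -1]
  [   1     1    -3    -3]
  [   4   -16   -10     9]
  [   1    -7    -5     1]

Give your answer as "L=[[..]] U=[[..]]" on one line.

L=[[1,0,0,0],[-1,1,0,0],[-4,-1,1,0],[-1,-1,-1,1]] U=[[-1,3,3,-1],[0,4,0,-4],[0,0,2,1],[0,0,0,-3]]

  r1 -= -1·r0 → [0,4,0,-4]
  r2 -= -4·r0 → [0,-4,2,5]
  r3 -= -1·r0 → [0,-4,-2,0]
  r2 -= -1·r1 → [0,0,2,1]
  r3 -= -1·r1 → [0,0,-2,-4]
  r3 -= -1·r2 → [0,0,0,-3]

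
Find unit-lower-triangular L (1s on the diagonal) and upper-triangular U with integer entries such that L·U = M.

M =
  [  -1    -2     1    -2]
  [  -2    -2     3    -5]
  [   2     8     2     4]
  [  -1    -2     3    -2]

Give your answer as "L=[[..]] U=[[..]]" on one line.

L=[[1,0,0,0],[2,1,0,0],[-2,2,1,0],[1,0,1,1]] U=[[-1,-2,1,-2],[0,2,1,-1],[0,0,2,2],[0,0,0,-2]]

  row1 -= 2·row0 → [0,2,1,-1]
  row2 -= -2·row0 → [0,4,4,0]
  row3 -= 1·row0 → [0,0,2,0]
  row2 -= 2·row1 → [0,0,2,2]
  row3 -= 0·row1 → [0,0,2,0]
  row3 -= 1·row2 → [0,0,0,-2]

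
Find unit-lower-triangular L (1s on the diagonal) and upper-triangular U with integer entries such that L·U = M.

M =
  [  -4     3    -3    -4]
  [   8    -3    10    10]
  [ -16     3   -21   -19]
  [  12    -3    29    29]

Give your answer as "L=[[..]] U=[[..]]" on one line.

L=[[1,0,0,0],[-2,1,0,0],[4,-3,1,0],[-3,2,4,1]] U=[[-4,3,-3,-4],[0,3,4,2],[0,0,3,3],[0,0,0,1]]

  R1 -= -2·R0 → [0,3,4,2]
  R2 -= 4·R0 → [0,-9,-9,-3]
  R3 -= -3·R0 → [0,6,20,17]
  R2 -= -3·R1 → [0,0,3,3]
  R3 -= 2·R1 → [0,0,12,13]
  R3 -= 4·R2 → [0,0,0,1]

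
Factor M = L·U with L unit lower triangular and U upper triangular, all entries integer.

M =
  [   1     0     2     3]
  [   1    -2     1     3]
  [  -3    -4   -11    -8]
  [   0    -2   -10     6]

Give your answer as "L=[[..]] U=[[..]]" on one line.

L=[[1,0,0,0],[1,1,0,0],[-3,2,1,0],[0,1,3,1]] U=[[1,0,2,3],[0,-2,-1,0],[0,0,-3,1],[0,0,0,3]]

  R1 -= 1·R0 → [0,-2,-1,0]
  R2 -= -3·R0 → [0,-4,-5,1]
  R3 -= 0·R0 → [0,-2,-10,6]
  R2 -= 2·R1 → [0,0,-3,1]
  R3 -= 1·R1 → [0,0,-9,6]
  R3 -= 3·R2 → [0,0,0,3]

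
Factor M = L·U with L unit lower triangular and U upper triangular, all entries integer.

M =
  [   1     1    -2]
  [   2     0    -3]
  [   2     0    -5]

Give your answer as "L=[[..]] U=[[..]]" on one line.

  r1 -= 2·r0 → [0,-2,1]
  r2 -= 2·r0 → [0,-2,-1]
  r2 -= 1·r1 → [0,0,-2]

L=[[1,0,0],[2,1,0],[2,1,1]] U=[[1,1,-2],[0,-2,1],[0,0,-2]]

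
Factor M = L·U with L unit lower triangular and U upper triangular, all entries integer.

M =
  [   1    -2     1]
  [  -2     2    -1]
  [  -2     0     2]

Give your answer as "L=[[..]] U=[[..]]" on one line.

  r1 -= -2·r0 → [0,-2,1]
  r2 -= -2·r0 → [0,-4,4]
  r2 -= 2·r1 → [0,0,2]

L=[[1,0,0],[-2,1,0],[-2,2,1]] U=[[1,-2,1],[0,-2,1],[0,0,2]]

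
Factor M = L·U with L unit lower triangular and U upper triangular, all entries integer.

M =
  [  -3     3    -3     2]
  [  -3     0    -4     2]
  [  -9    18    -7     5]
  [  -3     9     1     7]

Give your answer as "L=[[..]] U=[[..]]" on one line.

L=[[1,0,0,0],[1,1,0,0],[3,-3,1,0],[1,-2,-2,1]] U=[[-3,3,-3,2],[0,-3,-1,0],[0,0,-1,-1],[0,0,0,3]]

  r1 -= 1·r0 → [0,-3,-1,0]
  r2 -= 3·r0 → [0,9,2,-1]
  r3 -= 1·r0 → [0,6,4,5]
  r2 -= -3·r1 → [0,0,-1,-1]
  r3 -= -2·r1 → [0,0,2,5]
  r3 -= -2·r2 → [0,0,0,3]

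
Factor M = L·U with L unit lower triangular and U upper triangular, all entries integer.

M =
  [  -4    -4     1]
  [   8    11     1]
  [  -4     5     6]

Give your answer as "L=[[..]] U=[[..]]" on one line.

  row1 -= -2·row0 → [0,3,3]
  row2 -= 1·row0 → [0,9,5]
  row2 -= 3·row1 → [0,0,-4]

L=[[1,0,0],[-2,1,0],[1,3,1]] U=[[-4,-4,1],[0,3,3],[0,0,-4]]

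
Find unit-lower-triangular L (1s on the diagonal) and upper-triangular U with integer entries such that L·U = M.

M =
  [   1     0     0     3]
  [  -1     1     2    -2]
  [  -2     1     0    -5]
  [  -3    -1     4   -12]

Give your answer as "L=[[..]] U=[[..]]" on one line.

L=[[1,0,0,0],[-1,1,0,0],[-2,1,1,0],[-3,-1,-3,1]] U=[[1,0,0,3],[0,1,2,1],[0,0,-2,0],[0,0,0,-2]]

  row1 -= -1·row0 → [0,1,2,1]
  row2 -= -2·row0 → [0,1,0,1]
  row3 -= -3·row0 → [0,-1,4,-3]
  row2 -= 1·row1 → [0,0,-2,0]
  row3 -= -1·row1 → [0,0,6,-2]
  row3 -= -3·row2 → [0,0,0,-2]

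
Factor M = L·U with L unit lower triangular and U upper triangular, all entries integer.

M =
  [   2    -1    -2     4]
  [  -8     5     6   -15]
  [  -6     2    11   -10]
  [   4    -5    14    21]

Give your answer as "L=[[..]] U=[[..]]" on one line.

  r1 -= -4·r0 → [0,1,-2,1]
  r2 -= -3·r0 → [0,-1,5,2]
  r3 -= 2·r0 → [0,-3,18,13]
  r2 -= -1·r1 → [0,0,3,3]
  r3 -= -3·r1 → [0,0,12,16]
  r3 -= 4·r2 → [0,0,0,4]

L=[[1,0,0,0],[-4,1,0,0],[-3,-1,1,0],[2,-3,4,1]] U=[[2,-1,-2,4],[0,1,-2,1],[0,0,3,3],[0,0,0,4]]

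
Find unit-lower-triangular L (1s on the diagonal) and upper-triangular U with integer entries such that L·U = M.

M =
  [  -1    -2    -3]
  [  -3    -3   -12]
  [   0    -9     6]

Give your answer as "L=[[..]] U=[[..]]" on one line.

L=[[1,0,0],[3,1,0],[0,-3,1]] U=[[-1,-2,-3],[0,3,-3],[0,0,-3]]

  R1 -= 3·R0 → [0,3,-3]
  R2 -= 0·R0 → [0,-9,6]
  R2 -= -3·R1 → [0,0,-3]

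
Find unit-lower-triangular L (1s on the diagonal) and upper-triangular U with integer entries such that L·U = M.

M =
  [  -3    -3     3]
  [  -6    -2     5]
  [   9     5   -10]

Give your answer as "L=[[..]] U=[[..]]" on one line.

  r1 -= 2·r0 → [0,4,-1]
  r2 -= -3·r0 → [0,-4,-1]
  r2 -= -1·r1 → [0,0,-2]

L=[[1,0,0],[2,1,0],[-3,-1,1]] U=[[-3,-3,3],[0,4,-1],[0,0,-2]]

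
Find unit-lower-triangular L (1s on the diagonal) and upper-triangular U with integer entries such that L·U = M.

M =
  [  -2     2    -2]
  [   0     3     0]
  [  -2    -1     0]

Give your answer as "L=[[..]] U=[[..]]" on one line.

  r1 -= 0·r0 → [0,3,0]
  r2 -= 1·r0 → [0,-3,2]
  r2 -= -1·r1 → [0,0,2]

L=[[1,0,0],[0,1,0],[1,-1,1]] U=[[-2,2,-2],[0,3,0],[0,0,2]]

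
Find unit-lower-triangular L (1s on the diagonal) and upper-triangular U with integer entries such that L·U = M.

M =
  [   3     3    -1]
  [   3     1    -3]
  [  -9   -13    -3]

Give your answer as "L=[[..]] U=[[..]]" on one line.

L=[[1,0,0],[1,1,0],[-3,2,1]] U=[[3,3,-1],[0,-2,-2],[0,0,-2]]

  r1 -= 1·r0 → [0,-2,-2]
  r2 -= -3·r0 → [0,-4,-6]
  r2 -= 2·r1 → [0,0,-2]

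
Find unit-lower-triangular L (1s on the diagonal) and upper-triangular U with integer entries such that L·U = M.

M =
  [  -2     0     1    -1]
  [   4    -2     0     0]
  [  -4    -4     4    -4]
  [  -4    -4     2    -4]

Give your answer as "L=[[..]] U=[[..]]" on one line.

L=[[1,0,0,0],[-2,1,0,0],[2,2,1,0],[2,2,2,1]] U=[[-2,0,1,-1],[0,-2,2,-2],[0,0,-2,2],[0,0,0,-2]]

  r1 -= -2·r0 → [0,-2,2,-2]
  r2 -= 2·r0 → [0,-4,2,-2]
  r3 -= 2·r0 → [0,-4,0,-2]
  r2 -= 2·r1 → [0,0,-2,2]
  r3 -= 2·r1 → [0,0,-4,2]
  r3 -= 2·r2 → [0,0,0,-2]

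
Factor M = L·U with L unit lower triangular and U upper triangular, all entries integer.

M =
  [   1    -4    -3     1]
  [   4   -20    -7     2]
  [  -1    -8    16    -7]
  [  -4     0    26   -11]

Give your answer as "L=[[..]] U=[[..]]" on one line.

L=[[1,0,0,0],[4,1,0,0],[-1,3,1,0],[-4,4,3,1]] U=[[1,-4,-3,1],[0,-4,5,-2],[0,0,-2,0],[0,0,0,1]]

  R1 -= 4·R0 → [0,-4,5,-2]
  R2 -= -1·R0 → [0,-12,13,-6]
  R3 -= -4·R0 → [0,-16,14,-7]
  R2 -= 3·R1 → [0,0,-2,0]
  R3 -= 4·R1 → [0,0,-6,1]
  R3 -= 3·R2 → [0,0,0,1]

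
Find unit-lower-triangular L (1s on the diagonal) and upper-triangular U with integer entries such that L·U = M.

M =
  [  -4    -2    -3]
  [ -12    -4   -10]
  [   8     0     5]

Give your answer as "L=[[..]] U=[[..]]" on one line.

  r1 -= 3·r0 → [0,2,-1]
  r2 -= -2·r0 → [0,-4,-1]
  r2 -= -2·r1 → [0,0,-3]

L=[[1,0,0],[3,1,0],[-2,-2,1]] U=[[-4,-2,-3],[0,2,-1],[0,0,-3]]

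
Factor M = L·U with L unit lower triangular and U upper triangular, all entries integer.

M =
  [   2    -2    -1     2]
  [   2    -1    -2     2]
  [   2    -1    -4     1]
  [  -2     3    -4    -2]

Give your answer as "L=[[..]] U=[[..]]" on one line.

  r1 -= 1·r0 → [0,1,-1,0]
  r2 -= 1·r0 → [0,1,-3,-1]
  r3 -= -1·r0 → [0,1,-5,0]
  r2 -= 1·r1 → [0,0,-2,-1]
  r3 -= 1·r1 → [0,0,-4,0]
  r3 -= 2·r2 → [0,0,0,2]

L=[[1,0,0,0],[1,1,0,0],[1,1,1,0],[-1,1,2,1]] U=[[2,-2,-1,2],[0,1,-1,0],[0,0,-2,-1],[0,0,0,2]]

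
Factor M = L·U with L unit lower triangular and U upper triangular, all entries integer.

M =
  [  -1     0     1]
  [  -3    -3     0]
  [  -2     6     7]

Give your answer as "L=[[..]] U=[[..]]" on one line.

  r1 -= 3·r0 → [0,-3,-3]
  r2 -= 2·r0 → [0,6,5]
  r2 -= -2·r1 → [0,0,-1]

L=[[1,0,0],[3,1,0],[2,-2,1]] U=[[-1,0,1],[0,-3,-3],[0,0,-1]]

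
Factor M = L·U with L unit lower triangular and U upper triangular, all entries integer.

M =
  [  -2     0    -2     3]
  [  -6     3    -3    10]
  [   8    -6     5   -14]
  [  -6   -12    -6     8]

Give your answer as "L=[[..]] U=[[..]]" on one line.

  R1 -= 3·R0 → [0,3,3,1]
  R2 -= -4·R0 → [0,-6,-3,-2]
  R3 -= 3·R0 → [0,-12,0,-1]
  R2 -= -2·R1 → [0,0,3,0]
  R3 -= -4·R1 → [0,0,12,3]
  R3 -= 4·R2 → [0,0,0,3]

L=[[1,0,0,0],[3,1,0,0],[-4,-2,1,0],[3,-4,4,1]] U=[[-2,0,-2,3],[0,3,3,1],[0,0,3,0],[0,0,0,3]]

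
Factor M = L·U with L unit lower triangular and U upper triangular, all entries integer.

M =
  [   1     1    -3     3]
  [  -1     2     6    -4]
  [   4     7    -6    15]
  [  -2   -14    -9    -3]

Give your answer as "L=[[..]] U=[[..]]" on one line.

L=[[1,0,0,0],[-1,1,0,0],[4,1,1,0],[-2,-4,-1,1]] U=[[1,1,-3,3],[0,3,3,-1],[0,0,3,4],[0,0,0,3]]

  R1 -= -1·R0 → [0,3,3,-1]
  R2 -= 4·R0 → [0,3,6,3]
  R3 -= -2·R0 → [0,-12,-15,3]
  R2 -= 1·R1 → [0,0,3,4]
  R3 -= -4·R1 → [0,0,-3,-1]
  R3 -= -1·R2 → [0,0,0,3]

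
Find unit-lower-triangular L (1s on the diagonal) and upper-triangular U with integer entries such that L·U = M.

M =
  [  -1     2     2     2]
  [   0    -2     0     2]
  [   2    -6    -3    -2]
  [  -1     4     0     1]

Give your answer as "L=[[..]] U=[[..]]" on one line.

  R1 -= 0·R0 → [0,-2,0,2]
  R2 -= -2·R0 → [0,-2,1,2]
  R3 -= 1·R0 → [0,2,-2,-1]
  R2 -= 1·R1 → [0,0,1,0]
  R3 -= -1·R1 → [0,0,-2,1]
  R3 -= -2·R2 → [0,0,0,1]

L=[[1,0,0,0],[0,1,0,0],[-2,1,1,0],[1,-1,-2,1]] U=[[-1,2,2,2],[0,-2,0,2],[0,0,1,0],[0,0,0,1]]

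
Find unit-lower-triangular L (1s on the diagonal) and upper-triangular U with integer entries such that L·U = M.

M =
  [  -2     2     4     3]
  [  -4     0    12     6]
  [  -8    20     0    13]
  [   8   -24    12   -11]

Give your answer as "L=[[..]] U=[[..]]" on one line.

  r1 -= 2·r0 → [0,-4,4,0]
  r2 -= 4·r0 → [0,12,-16,1]
  r3 -= -4·r0 → [0,-16,28,1]
  r2 -= -3·r1 → [0,0,-4,1]
  r3 -= 4·r1 → [0,0,12,1]
  r3 -= -3·r2 → [0,0,0,4]

L=[[1,0,0,0],[2,1,0,0],[4,-3,1,0],[-4,4,-3,1]] U=[[-2,2,4,3],[0,-4,4,0],[0,0,-4,1],[0,0,0,4]]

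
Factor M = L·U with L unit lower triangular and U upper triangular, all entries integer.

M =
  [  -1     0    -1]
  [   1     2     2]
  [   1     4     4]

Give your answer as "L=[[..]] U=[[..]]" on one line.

  r1 -= -1·r0 → [0,2,1]
  r2 -= -1·r0 → [0,4,3]
  r2 -= 2·r1 → [0,0,1]

L=[[1,0,0],[-1,1,0],[-1,2,1]] U=[[-1,0,-1],[0,2,1],[0,0,1]]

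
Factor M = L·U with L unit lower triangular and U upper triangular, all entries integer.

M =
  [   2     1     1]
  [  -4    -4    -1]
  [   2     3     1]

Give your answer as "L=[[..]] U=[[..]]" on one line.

L=[[1,0,0],[-2,1,0],[1,-1,1]] U=[[2,1,1],[0,-2,1],[0,0,1]]

  r1 -= -2·r0 → [0,-2,1]
  r2 -= 1·r0 → [0,2,0]
  r2 -= -1·r1 → [0,0,1]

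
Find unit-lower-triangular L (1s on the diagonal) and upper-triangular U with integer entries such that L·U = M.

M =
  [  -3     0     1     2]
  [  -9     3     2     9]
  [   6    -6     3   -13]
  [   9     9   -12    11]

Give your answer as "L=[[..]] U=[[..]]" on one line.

  row1 -= 3·row0 → [0,3,-1,3]
  row2 -= -2·row0 → [0,-6,5,-9]
  row3 -= -3·row0 → [0,9,-9,17]
  row2 -= -2·row1 → [0,0,3,-3]
  row3 -= 3·row1 → [0,0,-6,8]
  row3 -= -2·row2 → [0,0,0,2]

L=[[1,0,0,0],[3,1,0,0],[-2,-2,1,0],[-3,3,-2,1]] U=[[-3,0,1,2],[0,3,-1,3],[0,0,3,-3],[0,0,0,2]]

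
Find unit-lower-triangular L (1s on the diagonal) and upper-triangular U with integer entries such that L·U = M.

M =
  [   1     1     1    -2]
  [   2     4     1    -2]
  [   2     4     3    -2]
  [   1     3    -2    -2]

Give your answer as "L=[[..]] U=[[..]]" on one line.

L=[[1,0,0,0],[2,1,0,0],[2,1,1,0],[1,1,-1,1]] U=[[1,1,1,-2],[0,2,-1,2],[0,0,2,0],[0,0,0,-2]]

  row1 -= 2·row0 → [0,2,-1,2]
  row2 -= 2·row0 → [0,2,1,2]
  row3 -= 1·row0 → [0,2,-3,0]
  row2 -= 1·row1 → [0,0,2,0]
  row3 -= 1·row1 → [0,0,-2,-2]
  row3 -= -1·row2 → [0,0,0,-2]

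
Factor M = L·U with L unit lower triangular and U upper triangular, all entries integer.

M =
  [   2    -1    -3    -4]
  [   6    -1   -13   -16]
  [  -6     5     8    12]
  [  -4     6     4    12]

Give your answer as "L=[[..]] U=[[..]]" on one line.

  r1 -= 3·r0 → [0,2,-4,-4]
  r2 -= -3·r0 → [0,2,-1,0]
  r3 -= -2·r0 → [0,4,-2,4]
  r2 -= 1·r1 → [0,0,3,4]
  r3 -= 2·r1 → [0,0,6,12]
  r3 -= 2·r2 → [0,0,0,4]

L=[[1,0,0,0],[3,1,0,0],[-3,1,1,0],[-2,2,2,1]] U=[[2,-1,-3,-4],[0,2,-4,-4],[0,0,3,4],[0,0,0,4]]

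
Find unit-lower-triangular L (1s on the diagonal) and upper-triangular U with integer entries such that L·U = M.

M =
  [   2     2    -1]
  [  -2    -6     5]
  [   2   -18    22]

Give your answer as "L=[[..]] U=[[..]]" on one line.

L=[[1,0,0],[-1,1,0],[1,5,1]] U=[[2,2,-1],[0,-4,4],[0,0,3]]

  row1 -= -1·row0 → [0,-4,4]
  row2 -= 1·row0 → [0,-20,23]
  row2 -= 5·row1 → [0,0,3]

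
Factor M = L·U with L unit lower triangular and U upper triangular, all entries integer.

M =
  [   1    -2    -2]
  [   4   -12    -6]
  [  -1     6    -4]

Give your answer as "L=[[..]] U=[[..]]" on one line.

  R1 -= 4·R0 → [0,-4,2]
  R2 -= -1·R0 → [0,4,-6]
  R2 -= -1·R1 → [0,0,-4]

L=[[1,0,0],[4,1,0],[-1,-1,1]] U=[[1,-2,-2],[0,-4,2],[0,0,-4]]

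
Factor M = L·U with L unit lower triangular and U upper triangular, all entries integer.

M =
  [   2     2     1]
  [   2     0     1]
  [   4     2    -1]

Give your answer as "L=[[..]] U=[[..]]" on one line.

L=[[1,0,0],[1,1,0],[2,1,1]] U=[[2,2,1],[0,-2,0],[0,0,-3]]

  r1 -= 1·r0 → [0,-2,0]
  r2 -= 2·r0 → [0,-2,-3]
  r2 -= 1·r1 → [0,0,-3]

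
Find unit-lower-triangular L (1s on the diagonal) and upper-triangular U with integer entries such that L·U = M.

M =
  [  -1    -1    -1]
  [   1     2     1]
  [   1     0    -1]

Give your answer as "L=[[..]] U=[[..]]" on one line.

  R1 -= -1·R0 → [0,1,0]
  R2 -= -1·R0 → [0,-1,-2]
  R2 -= -1·R1 → [0,0,-2]

L=[[1,0,0],[-1,1,0],[-1,-1,1]] U=[[-1,-1,-1],[0,1,0],[0,0,-2]]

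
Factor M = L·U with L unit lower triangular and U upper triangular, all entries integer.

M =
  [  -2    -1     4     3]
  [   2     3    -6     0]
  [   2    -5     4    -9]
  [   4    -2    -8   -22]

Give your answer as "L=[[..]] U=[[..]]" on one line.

  R1 -= -1·R0 → [0,2,-2,3]
  R2 -= -1·R0 → [0,-6,8,-6]
  R3 -= -2·R0 → [0,-4,0,-16]
  R2 -= -3·R1 → [0,0,2,3]
  R3 -= -2·R1 → [0,0,-4,-10]
  R3 -= -2·R2 → [0,0,0,-4]

L=[[1,0,0,0],[-1,1,0,0],[-1,-3,1,0],[-2,-2,-2,1]] U=[[-2,-1,4,3],[0,2,-2,3],[0,0,2,3],[0,0,0,-4]]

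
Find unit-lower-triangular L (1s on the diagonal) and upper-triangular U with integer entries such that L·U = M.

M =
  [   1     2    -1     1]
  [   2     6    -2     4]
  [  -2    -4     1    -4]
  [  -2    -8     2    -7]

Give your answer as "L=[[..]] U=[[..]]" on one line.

L=[[1,0,0,0],[2,1,0,0],[-2,0,1,0],[-2,-2,0,1]] U=[[1,2,-1,1],[0,2,0,2],[0,0,-1,-2],[0,0,0,-1]]

  r1 -= 2·r0 → [0,2,0,2]
  r2 -= -2·r0 → [0,0,-1,-2]
  r3 -= -2·r0 → [0,-4,0,-5]
  r2 -= 0·r1 → [0,0,-1,-2]
  r3 -= -2·r1 → [0,0,0,-1]
  r3 -= 0·r2 → [0,0,0,-1]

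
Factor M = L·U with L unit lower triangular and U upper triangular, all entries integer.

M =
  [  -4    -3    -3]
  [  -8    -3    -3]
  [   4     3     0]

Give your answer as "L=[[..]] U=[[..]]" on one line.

L=[[1,0,0],[2,1,0],[-1,0,1]] U=[[-4,-3,-3],[0,3,3],[0,0,-3]]

  R1 -= 2·R0 → [0,3,3]
  R2 -= -1·R0 → [0,0,-3]
  R2 -= 0·R1 → [0,0,-3]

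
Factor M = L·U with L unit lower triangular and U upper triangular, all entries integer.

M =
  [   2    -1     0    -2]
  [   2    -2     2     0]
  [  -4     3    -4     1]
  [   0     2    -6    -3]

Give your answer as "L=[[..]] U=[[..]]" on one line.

  r1 -= 1·r0 → [0,-1,2,2]
  r2 -= -2·r0 → [0,1,-4,-3]
  r3 -= 0·r0 → [0,2,-6,-3]
  r2 -= -1·r1 → [0,0,-2,-1]
  r3 -= -2·r1 → [0,0,-2,1]
  r3 -= 1·r2 → [0,0,0,2]

L=[[1,0,0,0],[1,1,0,0],[-2,-1,1,0],[0,-2,1,1]] U=[[2,-1,0,-2],[0,-1,2,2],[0,0,-2,-1],[0,0,0,2]]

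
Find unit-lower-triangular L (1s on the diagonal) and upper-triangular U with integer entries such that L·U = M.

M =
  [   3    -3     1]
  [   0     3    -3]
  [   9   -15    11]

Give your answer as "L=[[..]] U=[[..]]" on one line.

L=[[1,0,0],[0,1,0],[3,-2,1]] U=[[3,-3,1],[0,3,-3],[0,0,2]]

  r1 -= 0·r0 → [0,3,-3]
  r2 -= 3·r0 → [0,-6,8]
  r2 -= -2·r1 → [0,0,2]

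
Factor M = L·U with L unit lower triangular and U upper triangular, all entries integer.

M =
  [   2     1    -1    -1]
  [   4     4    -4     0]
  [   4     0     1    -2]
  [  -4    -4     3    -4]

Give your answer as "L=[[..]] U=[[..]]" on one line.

  row1 -= 2·row0 → [0,2,-2,2]
  row2 -= 2·row0 → [0,-2,3,0]
  row3 -= -2·row0 → [0,-2,1,-6]
  row2 -= -1·row1 → [0,0,1,2]
  row3 -= -1·row1 → [0,0,-1,-4]
  row3 -= -1·row2 → [0,0,0,-2]

L=[[1,0,0,0],[2,1,0,0],[2,-1,1,0],[-2,-1,-1,1]] U=[[2,1,-1,-1],[0,2,-2,2],[0,0,1,2],[0,0,0,-2]]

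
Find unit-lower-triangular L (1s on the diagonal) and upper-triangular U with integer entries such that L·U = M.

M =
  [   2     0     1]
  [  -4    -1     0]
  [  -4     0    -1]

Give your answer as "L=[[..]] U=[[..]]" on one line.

L=[[1,0,0],[-2,1,0],[-2,0,1]] U=[[2,0,1],[0,-1,2],[0,0,1]]

  R1 -= -2·R0 → [0,-1,2]
  R2 -= -2·R0 → [0,0,1]
  R2 -= 0·R1 → [0,0,1]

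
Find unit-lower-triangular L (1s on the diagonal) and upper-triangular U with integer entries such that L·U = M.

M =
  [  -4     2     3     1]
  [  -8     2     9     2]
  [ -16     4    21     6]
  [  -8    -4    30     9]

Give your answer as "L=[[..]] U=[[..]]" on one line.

  R1 -= 2·R0 → [0,-2,3,0]
  R2 -= 4·R0 → [0,-4,9,2]
  R3 -= 2·R0 → [0,-8,24,7]
  R2 -= 2·R1 → [0,0,3,2]
  R3 -= 4·R1 → [0,0,12,7]
  R3 -= 4·R2 → [0,0,0,-1]

L=[[1,0,0,0],[2,1,0,0],[4,2,1,0],[2,4,4,1]] U=[[-4,2,3,1],[0,-2,3,0],[0,0,3,2],[0,0,0,-1]]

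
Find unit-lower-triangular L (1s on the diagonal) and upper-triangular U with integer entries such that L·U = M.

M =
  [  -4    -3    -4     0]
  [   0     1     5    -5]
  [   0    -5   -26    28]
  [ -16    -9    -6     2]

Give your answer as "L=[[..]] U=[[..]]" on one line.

  R1 -= 0·R0 → [0,1,5,-5]
  R2 -= 0·R0 → [0,-5,-26,28]
  R3 -= 4·R0 → [0,3,10,2]
  R2 -= -5·R1 → [0,0,-1,3]
  R3 -= 3·R1 → [0,0,-5,17]
  R3 -= 5·R2 → [0,0,0,2]

L=[[1,0,0,0],[0,1,0,0],[0,-5,1,0],[4,3,5,1]] U=[[-4,-3,-4,0],[0,1,5,-5],[0,0,-1,3],[0,0,0,2]]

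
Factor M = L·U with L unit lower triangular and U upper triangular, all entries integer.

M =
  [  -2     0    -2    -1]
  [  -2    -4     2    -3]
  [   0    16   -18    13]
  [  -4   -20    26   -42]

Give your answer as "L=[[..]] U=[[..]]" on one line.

L=[[1,0,0,0],[1,1,0,0],[0,-4,1,0],[2,5,-5,1]] U=[[-2,0,-2,-1],[0,-4,4,-2],[0,0,-2,5],[0,0,0,-5]]

  row1 -= 1·row0 → [0,-4,4,-2]
  row2 -= 0·row0 → [0,16,-18,13]
  row3 -= 2·row0 → [0,-20,30,-40]
  row2 -= -4·row1 → [0,0,-2,5]
  row3 -= 5·row1 → [0,0,10,-30]
  row3 -= -5·row2 → [0,0,0,-5]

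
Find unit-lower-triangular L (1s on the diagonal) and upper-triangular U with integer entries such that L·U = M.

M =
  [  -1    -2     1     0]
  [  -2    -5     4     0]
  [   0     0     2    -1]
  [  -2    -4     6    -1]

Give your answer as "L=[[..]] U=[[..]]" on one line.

L=[[1,0,0,0],[2,1,0,0],[0,0,1,0],[2,0,2,1]] U=[[-1,-2,1,0],[0,-1,2,0],[0,0,2,-1],[0,0,0,1]]

  r1 -= 2·r0 → [0,-1,2,0]
  r2 -= 0·r0 → [0,0,2,-1]
  r3 -= 2·r0 → [0,0,4,-1]
  r2 -= 0·r1 → [0,0,2,-1]
  r3 -= 0·r1 → [0,0,4,-1]
  r3 -= 2·r2 → [0,0,0,1]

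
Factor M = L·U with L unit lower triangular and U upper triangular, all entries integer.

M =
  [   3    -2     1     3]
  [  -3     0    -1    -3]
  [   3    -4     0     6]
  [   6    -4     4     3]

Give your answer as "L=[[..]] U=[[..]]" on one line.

L=[[1,0,0,0],[-1,1,0,0],[1,1,1,0],[2,0,-2,1]] U=[[3,-2,1,3],[0,-2,0,0],[0,0,-1,3],[0,0,0,3]]

  r1 -= -1·r0 → [0,-2,0,0]
  r2 -= 1·r0 → [0,-2,-1,3]
  r3 -= 2·r0 → [0,0,2,-3]
  r2 -= 1·r1 → [0,0,-1,3]
  r3 -= 0·r1 → [0,0,2,-3]
  r3 -= -2·r2 → [0,0,0,3]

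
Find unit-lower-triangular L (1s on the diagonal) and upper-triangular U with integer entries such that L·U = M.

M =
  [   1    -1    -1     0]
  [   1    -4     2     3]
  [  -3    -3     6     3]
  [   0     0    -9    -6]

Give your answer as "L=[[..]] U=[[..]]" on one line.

  r1 -= 1·r0 → [0,-3,3,3]
  r2 -= -3·r0 → [0,-6,3,3]
  r3 -= 0·r0 → [0,0,-9,-6]
  r2 -= 2·r1 → [0,0,-3,-3]
  r3 -= 0·r1 → [0,0,-9,-6]
  r3 -= 3·r2 → [0,0,0,3]

L=[[1,0,0,0],[1,1,0,0],[-3,2,1,0],[0,0,3,1]] U=[[1,-1,-1,0],[0,-3,3,3],[0,0,-3,-3],[0,0,0,3]]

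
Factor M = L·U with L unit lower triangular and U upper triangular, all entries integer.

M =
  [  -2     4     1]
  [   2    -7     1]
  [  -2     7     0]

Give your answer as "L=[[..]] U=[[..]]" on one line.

L=[[1,0,0],[-1,1,0],[1,-1,1]] U=[[-2,4,1],[0,-3,2],[0,0,1]]

  row1 -= -1·row0 → [0,-3,2]
  row2 -= 1·row0 → [0,3,-1]
  row2 -= -1·row1 → [0,0,1]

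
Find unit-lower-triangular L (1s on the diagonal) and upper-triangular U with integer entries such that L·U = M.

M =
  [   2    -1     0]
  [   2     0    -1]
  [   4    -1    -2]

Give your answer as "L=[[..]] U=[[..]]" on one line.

  r1 -= 1·r0 → [0,1,-1]
  r2 -= 2·r0 → [0,1,-2]
  r2 -= 1·r1 → [0,0,-1]

L=[[1,0,0],[1,1,0],[2,1,1]] U=[[2,-1,0],[0,1,-1],[0,0,-1]]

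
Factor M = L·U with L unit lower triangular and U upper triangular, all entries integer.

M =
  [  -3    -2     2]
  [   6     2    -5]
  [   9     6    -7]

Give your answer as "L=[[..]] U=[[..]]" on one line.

  R1 -= -2·R0 → [0,-2,-1]
  R2 -= -3·R0 → [0,0,-1]
  R2 -= 0·R1 → [0,0,-1]

L=[[1,0,0],[-2,1,0],[-3,0,1]] U=[[-3,-2,2],[0,-2,-1],[0,0,-1]]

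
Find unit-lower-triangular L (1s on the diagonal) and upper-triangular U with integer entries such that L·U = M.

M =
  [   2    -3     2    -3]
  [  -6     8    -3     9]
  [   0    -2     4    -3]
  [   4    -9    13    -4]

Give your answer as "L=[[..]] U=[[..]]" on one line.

  R1 -= -3·R0 → [0,-1,3,0]
  R2 -= 0·R0 → [0,-2,4,-3]
  R3 -= 2·R0 → [0,-3,9,2]
  R2 -= 2·R1 → [0,0,-2,-3]
  R3 -= 3·R1 → [0,0,0,2]
  R3 -= 0·R2 → [0,0,0,2]

L=[[1,0,0,0],[-3,1,0,0],[0,2,1,0],[2,3,0,1]] U=[[2,-3,2,-3],[0,-1,3,0],[0,0,-2,-3],[0,0,0,2]]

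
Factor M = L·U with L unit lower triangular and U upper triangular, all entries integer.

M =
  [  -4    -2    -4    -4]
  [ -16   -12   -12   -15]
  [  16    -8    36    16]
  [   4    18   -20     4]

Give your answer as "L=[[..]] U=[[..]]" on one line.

  r1 -= 4·r0 → [0,-4,4,1]
  r2 -= -4·r0 → [0,-16,20,0]
  r3 -= -1·r0 → [0,16,-24,0]
  r2 -= 4·r1 → [0,0,4,-4]
  r3 -= -4·r1 → [0,0,-8,4]
  r3 -= -2·r2 → [0,0,0,-4]

L=[[1,0,0,0],[4,1,0,0],[-4,4,1,0],[-1,-4,-2,1]] U=[[-4,-2,-4,-4],[0,-4,4,1],[0,0,4,-4],[0,0,0,-4]]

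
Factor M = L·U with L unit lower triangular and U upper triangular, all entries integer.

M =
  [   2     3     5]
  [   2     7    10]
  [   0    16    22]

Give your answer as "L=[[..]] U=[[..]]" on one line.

L=[[1,0,0],[1,1,0],[0,4,1]] U=[[2,3,5],[0,4,5],[0,0,2]]

  r1 -= 1·r0 → [0,4,5]
  r2 -= 0·r0 → [0,16,22]
  r2 -= 4·r1 → [0,0,2]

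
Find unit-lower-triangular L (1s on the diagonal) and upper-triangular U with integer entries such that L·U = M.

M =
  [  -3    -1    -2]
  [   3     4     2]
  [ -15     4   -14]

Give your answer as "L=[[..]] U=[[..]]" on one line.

L=[[1,0,0],[-1,1,0],[5,3,1]] U=[[-3,-1,-2],[0,3,0],[0,0,-4]]

  r1 -= -1·r0 → [0,3,0]
  r2 -= 5·r0 → [0,9,-4]
  r2 -= 3·r1 → [0,0,-4]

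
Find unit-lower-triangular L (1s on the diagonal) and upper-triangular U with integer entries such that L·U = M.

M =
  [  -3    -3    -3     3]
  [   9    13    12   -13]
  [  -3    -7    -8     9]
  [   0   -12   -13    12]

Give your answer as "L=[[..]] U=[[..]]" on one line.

L=[[1,0,0,0],[-3,1,0,0],[1,-1,1,0],[0,-3,2,1]] U=[[-3,-3,-3,3],[0,4,3,-4],[0,0,-2,2],[0,0,0,-4]]

  r1 -= -3·r0 → [0,4,3,-4]
  r2 -= 1·r0 → [0,-4,-5,6]
  r3 -= 0·r0 → [0,-12,-13,12]
  r2 -= -1·r1 → [0,0,-2,2]
  r3 -= -3·r1 → [0,0,-4,0]
  r3 -= 2·r2 → [0,0,0,-4]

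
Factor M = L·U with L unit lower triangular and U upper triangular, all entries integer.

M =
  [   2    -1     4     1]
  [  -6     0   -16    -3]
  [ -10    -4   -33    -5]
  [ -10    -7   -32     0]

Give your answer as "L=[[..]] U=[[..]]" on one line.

  R1 -= -3·R0 → [0,-3,-4,0]
  R2 -= -5·R0 → [0,-9,-13,0]
  R3 -= -5·R0 → [0,-12,-12,5]
  R2 -= 3·R1 → [0,0,-1,0]
  R3 -= 4·R1 → [0,0,4,5]
  R3 -= -4·R2 → [0,0,0,5]

L=[[1,0,0,0],[-3,1,0,0],[-5,3,1,0],[-5,4,-4,1]] U=[[2,-1,4,1],[0,-3,-4,0],[0,0,-1,0],[0,0,0,5]]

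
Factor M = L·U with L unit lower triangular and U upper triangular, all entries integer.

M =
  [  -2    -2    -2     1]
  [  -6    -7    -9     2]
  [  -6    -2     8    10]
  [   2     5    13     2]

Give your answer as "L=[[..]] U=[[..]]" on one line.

L=[[1,0,0,0],[3,1,0,0],[3,-4,1,0],[-1,-3,1,1]] U=[[-2,-2,-2,1],[0,-1,-3,-1],[0,0,2,3],[0,0,0,-3]]

  r1 -= 3·r0 → [0,-1,-3,-1]
  r2 -= 3·r0 → [0,4,14,7]
  r3 -= -1·r0 → [0,3,11,3]
  r2 -= -4·r1 → [0,0,2,3]
  r3 -= -3·r1 → [0,0,2,0]
  r3 -= 1·r2 → [0,0,0,-3]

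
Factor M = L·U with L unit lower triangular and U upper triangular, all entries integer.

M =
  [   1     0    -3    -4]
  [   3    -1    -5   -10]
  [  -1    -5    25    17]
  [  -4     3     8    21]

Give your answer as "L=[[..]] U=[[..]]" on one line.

L=[[1,0,0,0],[3,1,0,0],[-1,5,1,0],[-4,-3,4,1]] U=[[1,0,-3,-4],[0,-1,4,2],[0,0,2,3],[0,0,0,-1]]

  r1 -= 3·r0 → [0,-1,4,2]
  r2 -= -1·r0 → [0,-5,22,13]
  r3 -= -4·r0 → [0,3,-4,5]
  r2 -= 5·r1 → [0,0,2,3]
  r3 -= -3·r1 → [0,0,8,11]
  r3 -= 4·r2 → [0,0,0,-1]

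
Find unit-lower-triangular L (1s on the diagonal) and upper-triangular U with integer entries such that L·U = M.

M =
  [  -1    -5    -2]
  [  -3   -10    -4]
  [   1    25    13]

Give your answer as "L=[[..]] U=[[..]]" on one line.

L=[[1,0,0],[3,1,0],[-1,4,1]] U=[[-1,-5,-2],[0,5,2],[0,0,3]]

  r1 -= 3·r0 → [0,5,2]
  r2 -= -1·r0 → [0,20,11]
  r2 -= 4·r1 → [0,0,3]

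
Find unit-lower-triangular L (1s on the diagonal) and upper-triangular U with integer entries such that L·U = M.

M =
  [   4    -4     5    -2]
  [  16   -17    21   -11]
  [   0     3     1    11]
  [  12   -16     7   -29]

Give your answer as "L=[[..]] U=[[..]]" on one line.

  R1 -= 4·R0 → [0,-1,1,-3]
  R2 -= 0·R0 → [0,3,1,11]
  R3 -= 3·R0 → [0,-4,-8,-23]
  R2 -= -3·R1 → [0,0,4,2]
  R3 -= 4·R1 → [0,0,-12,-11]
  R3 -= -3·R2 → [0,0,0,-5]

L=[[1,0,0,0],[4,1,0,0],[0,-3,1,0],[3,4,-3,1]] U=[[4,-4,5,-2],[0,-1,1,-3],[0,0,4,2],[0,0,0,-5]]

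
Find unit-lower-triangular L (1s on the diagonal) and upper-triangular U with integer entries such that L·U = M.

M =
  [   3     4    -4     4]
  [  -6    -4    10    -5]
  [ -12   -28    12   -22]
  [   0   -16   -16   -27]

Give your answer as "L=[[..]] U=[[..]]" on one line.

L=[[1,0,0,0],[-2,1,0,0],[-4,-3,1,0],[0,-4,-4,1]] U=[[3,4,-4,4],[0,4,2,3],[0,0,2,3],[0,0,0,-3]]

  row1 -= -2·row0 → [0,4,2,3]
  row2 -= -4·row0 → [0,-12,-4,-6]
  row3 -= 0·row0 → [0,-16,-16,-27]
  row2 -= -3·row1 → [0,0,2,3]
  row3 -= -4·row1 → [0,0,-8,-15]
  row3 -= -4·row2 → [0,0,0,-3]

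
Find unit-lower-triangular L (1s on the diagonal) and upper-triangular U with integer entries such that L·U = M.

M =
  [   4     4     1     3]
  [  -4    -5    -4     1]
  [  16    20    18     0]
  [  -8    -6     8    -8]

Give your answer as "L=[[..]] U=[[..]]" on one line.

  R1 -= -1·R0 → [0,-1,-3,4]
  R2 -= 4·R0 → [0,4,14,-12]
  R3 -= -2·R0 → [0,2,10,-2]
  R2 -= -4·R1 → [0,0,2,4]
  R3 -= -2·R1 → [0,0,4,6]
  R3 -= 2·R2 → [0,0,0,-2]

L=[[1,0,0,0],[-1,1,0,0],[4,-4,1,0],[-2,-2,2,1]] U=[[4,4,1,3],[0,-1,-3,4],[0,0,2,4],[0,0,0,-2]]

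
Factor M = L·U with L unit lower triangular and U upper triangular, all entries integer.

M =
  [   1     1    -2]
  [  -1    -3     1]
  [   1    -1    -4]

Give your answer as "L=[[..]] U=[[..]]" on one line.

  R1 -= -1·R0 → [0,-2,-1]
  R2 -= 1·R0 → [0,-2,-2]
  R2 -= 1·R1 → [0,0,-1]

L=[[1,0,0],[-1,1,0],[1,1,1]] U=[[1,1,-2],[0,-2,-1],[0,0,-1]]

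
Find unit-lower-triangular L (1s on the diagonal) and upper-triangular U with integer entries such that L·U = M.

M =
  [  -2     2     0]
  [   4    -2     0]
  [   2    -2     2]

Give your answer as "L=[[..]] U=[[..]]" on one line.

  row1 -= -2·row0 → [0,2,0]
  row2 -= -1·row0 → [0,0,2]
  row2 -= 0·row1 → [0,0,2]

L=[[1,0,0],[-2,1,0],[-1,0,1]] U=[[-2,2,0],[0,2,0],[0,0,2]]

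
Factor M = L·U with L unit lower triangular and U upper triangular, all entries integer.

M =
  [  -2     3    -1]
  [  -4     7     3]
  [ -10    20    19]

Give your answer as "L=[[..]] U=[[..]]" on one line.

  r1 -= 2·r0 → [0,1,5]
  r2 -= 5·r0 → [0,5,24]
  r2 -= 5·r1 → [0,0,-1]

L=[[1,0,0],[2,1,0],[5,5,1]] U=[[-2,3,-1],[0,1,5],[0,0,-1]]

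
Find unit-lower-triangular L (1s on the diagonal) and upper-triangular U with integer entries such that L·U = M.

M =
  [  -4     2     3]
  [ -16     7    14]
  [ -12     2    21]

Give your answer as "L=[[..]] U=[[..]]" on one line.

  r1 -= 4·r0 → [0,-1,2]
  r2 -= 3·r0 → [0,-4,12]
  r2 -= 4·r1 → [0,0,4]

L=[[1,0,0],[4,1,0],[3,4,1]] U=[[-4,2,3],[0,-1,2],[0,0,4]]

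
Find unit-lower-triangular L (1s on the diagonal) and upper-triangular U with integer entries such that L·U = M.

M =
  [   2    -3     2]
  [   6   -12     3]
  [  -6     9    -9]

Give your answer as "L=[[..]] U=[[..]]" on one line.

L=[[1,0,0],[3,1,0],[-3,0,1]] U=[[2,-3,2],[0,-3,-3],[0,0,-3]]

  row1 -= 3·row0 → [0,-3,-3]
  row2 -= -3·row0 → [0,0,-3]
  row2 -= 0·row1 → [0,0,-3]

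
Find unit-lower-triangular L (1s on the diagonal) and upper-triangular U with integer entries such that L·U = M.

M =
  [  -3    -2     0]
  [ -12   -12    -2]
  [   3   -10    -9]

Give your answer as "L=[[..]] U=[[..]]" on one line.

  row1 -= 4·row0 → [0,-4,-2]
  row2 -= -1·row0 → [0,-12,-9]
  row2 -= 3·row1 → [0,0,-3]

L=[[1,0,0],[4,1,0],[-1,3,1]] U=[[-3,-2,0],[0,-4,-2],[0,0,-3]]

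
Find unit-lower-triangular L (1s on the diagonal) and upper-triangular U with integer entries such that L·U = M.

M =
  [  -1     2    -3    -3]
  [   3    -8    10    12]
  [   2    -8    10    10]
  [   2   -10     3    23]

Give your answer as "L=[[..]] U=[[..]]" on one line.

  row1 -= -3·row0 → [0,-2,1,3]
  row2 -= -2·row0 → [0,-4,4,4]
  row3 -= -2·row0 → [0,-6,-3,17]
  row2 -= 2·row1 → [0,0,2,-2]
  row3 -= 3·row1 → [0,0,-6,8]
  row3 -= -3·row2 → [0,0,0,2]

L=[[1,0,0,0],[-3,1,0,0],[-2,2,1,0],[-2,3,-3,1]] U=[[-1,2,-3,-3],[0,-2,1,3],[0,0,2,-2],[0,0,0,2]]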